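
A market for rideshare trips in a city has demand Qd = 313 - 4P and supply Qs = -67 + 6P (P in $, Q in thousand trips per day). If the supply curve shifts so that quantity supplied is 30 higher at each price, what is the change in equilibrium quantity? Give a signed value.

At equilibrium Qd = Qs, so 313 - 4P = -67 + 6P; collecting terms, 380 = 10P and P* = 38.
Plugging P* into demand: Q* = 313 - 4(38) = 161.
After the shift, supply is Qs = -37 + 6P.
The new intersection has 350 = 10P, i.e. P = 35, Q = 173.
ΔQ = 173 - 161 = 12.

ΔQ = 12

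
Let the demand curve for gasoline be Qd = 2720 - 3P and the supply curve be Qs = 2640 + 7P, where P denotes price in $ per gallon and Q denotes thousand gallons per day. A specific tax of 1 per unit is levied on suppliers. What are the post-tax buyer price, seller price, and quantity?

P_b = 8.7, P_s = 7.7, Q = 2693.9

The tax drives a wedge P_b - P_s = 1. Substituting P_s = P_b - 1 into supply: Qs = 2633 + 7P_b.
Market clearing requires 2720 - 3P_b = 2633 + 7P_b; hence 87 = 10P_b and P_b = 8.7.
So P_s = 7.7 and the quantity traded is Q = 2720 - 3(8.7) = 2693.9.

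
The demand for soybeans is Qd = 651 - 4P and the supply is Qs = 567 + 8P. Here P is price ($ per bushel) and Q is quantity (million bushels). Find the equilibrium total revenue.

Equating demand and supply, 651 - 4P = 567 + 8P gives 12P = 84, so P* = 7.
Plugging P* into demand: Q* = 651 - 4(7) = 623.
Total revenue = P* × Q* = 7 × 623 = 4361.

Total revenue = 4361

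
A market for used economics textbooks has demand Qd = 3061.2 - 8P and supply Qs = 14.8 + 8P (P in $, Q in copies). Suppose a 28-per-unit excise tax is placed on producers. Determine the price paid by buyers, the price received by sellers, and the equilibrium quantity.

The tax drives a wedge P_b - P_s = 28. Substituting P_s = P_b - 28 into supply: Qs = -209.2 + 8P_b.
Set Qd = Qs: 3061.2 - 8P_b = -209.2 + 8P_b, so 3270.4 = 16P_b and P_b = 204.4.
Then P_s = 204.4 - 28 = 176.4 and Q = 3061.2 - 8(204.4) = 1426.

P_b = 204.4, P_s = 176.4, Q = 1426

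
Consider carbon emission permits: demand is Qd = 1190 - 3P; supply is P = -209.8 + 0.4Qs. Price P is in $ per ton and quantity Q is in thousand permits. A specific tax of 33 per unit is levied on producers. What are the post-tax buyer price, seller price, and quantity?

Solving each curve for Q: Qs = 524.5 + 2.5P.
The tax drives a wedge P_b - P_s = 33. Substituting P_s = P_b - 33 into supply: Qs = 442 + 2.5P_b.
Set Qd = Qs: 1190 - 3P_b = 442 + 2.5P_b, so 748 = 5.5P_b and P_b = 136.
Then P_s = 136 - 33 = 103 and Q = 1190 - 3(136) = 782.

P_b = 136, P_s = 103, Q = 782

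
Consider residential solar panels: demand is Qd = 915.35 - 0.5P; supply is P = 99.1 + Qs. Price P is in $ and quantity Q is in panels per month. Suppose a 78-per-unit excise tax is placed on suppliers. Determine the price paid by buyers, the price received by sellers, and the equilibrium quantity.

P_b = 728.3, P_s = 650.3, Q = 551.2

In direct form, Qs = -99.1 + P.
With a tax of 78 on suppliers, they supply based on the net price P_s = P_b - 78, so Qs = -177.1 + P_b.
Set Qd = Qs: 915.35 - 0.5P_b = -177.1 + P_b, so 1092.45 = 1.5P_b and P_b = 728.3.
So P_s = 650.3 and the quantity traded is Q = 915.35 - 0.5(728.3) = 551.2.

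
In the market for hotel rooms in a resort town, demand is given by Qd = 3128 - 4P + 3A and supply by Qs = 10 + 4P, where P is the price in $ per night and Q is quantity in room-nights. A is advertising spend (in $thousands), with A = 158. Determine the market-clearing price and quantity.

With A = 158, demand is Qd = 3602 - 4P.
Equating demand and supply, 3602 - 4P = 10 + 4P gives 8P = 3592, so P* = 449.
Plugging P* into demand: Q* = 3602 - 4(449) = 1806.

P* = 449, Q* = 1806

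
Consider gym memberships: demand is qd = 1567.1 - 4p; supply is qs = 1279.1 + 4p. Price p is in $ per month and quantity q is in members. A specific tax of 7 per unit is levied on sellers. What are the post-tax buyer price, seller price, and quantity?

p_b = 39.5, p_s = 32.5, q = 1409.1

Sellers keep p_s = p_b - 7 per unit, so supply in terms of the buyer price is qs = 1251.1 + 4p_b.
Market clearing requires 1567.1 - 4p_b = 1251.1 + 4p_b; hence 316 = 8p_b and p_b = 39.5.
So p_s = 32.5 and the quantity traded is q = 1567.1 - 4(39.5) = 1409.1.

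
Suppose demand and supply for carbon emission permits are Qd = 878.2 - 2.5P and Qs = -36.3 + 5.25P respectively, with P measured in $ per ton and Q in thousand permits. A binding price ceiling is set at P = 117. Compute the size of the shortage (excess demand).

Shortage = 7.75

With P fixed at 117, quantity demanded is 585.7 and quantity supplied is 577.95.
Shortage = Qd - Qs = 585.7 - 577.95 = 7.75.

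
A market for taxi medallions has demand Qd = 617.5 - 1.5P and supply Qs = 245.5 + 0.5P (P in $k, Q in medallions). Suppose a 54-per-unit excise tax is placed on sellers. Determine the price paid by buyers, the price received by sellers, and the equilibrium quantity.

P_b = 199.5, P_s = 145.5, Q = 318.25

With a tax of 54 on sellers, they supply based on the net price P_s = P_b - 54, so Qs = 218.5 + 0.5P_b.
Equate demand and the shifted supply: 617.5 - 1.5P_b = 218.5 + 0.5P_b, giving 2P_b = 399, so P_b = 199.5.
So P_s = 145.5 and the quantity traded is Q = 617.5 - 1.5(199.5) = 318.25.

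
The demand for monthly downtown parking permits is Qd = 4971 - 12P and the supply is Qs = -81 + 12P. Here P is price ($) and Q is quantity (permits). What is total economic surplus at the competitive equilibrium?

Total surplus = 498168.75

The market clears where 4971 - 12P = -81 + 12P. Rearranging, 24P = 5052, hence P* = 210.5.
Substitute back: Q* = 4971 - 12(210.5) = 2445.
Demand choke price = 414.25; supply choke price = 6.75. CS = ½(414.25 - 210.5)(2445) = 249084.375; PS = ½(210.5 - 6.75)(2445) = 249084.375. Total surplus = 498168.75.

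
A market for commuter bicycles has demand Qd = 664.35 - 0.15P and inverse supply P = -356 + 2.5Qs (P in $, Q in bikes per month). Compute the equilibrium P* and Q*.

P* = 949, Q* = 522

Rewriting in direct form: Qs = 142.4 + 0.4P.
The market clears where 664.35 - 0.15P = 142.4 + 0.4P. Rearranging, 0.55P = 521.95, hence P* = 949.
Plugging P* into demand: Q* = 664.35 - 0.15(949) = 522.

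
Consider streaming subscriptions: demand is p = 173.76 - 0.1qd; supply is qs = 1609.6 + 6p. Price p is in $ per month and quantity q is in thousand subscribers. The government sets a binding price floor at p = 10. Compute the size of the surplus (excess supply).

Surplus = 32

Rewriting in direct form: qd = 1737.6 - 10p.
With p fixed at 10, quantity demanded is 1637.6 and quantity supplied is 1669.6.
Surplus = qs - qd = 1669.6 - 1637.6 = 32.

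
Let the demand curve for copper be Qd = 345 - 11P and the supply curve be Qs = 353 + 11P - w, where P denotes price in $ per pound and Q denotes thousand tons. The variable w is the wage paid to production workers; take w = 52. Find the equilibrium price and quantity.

P* = 2, Q* = 323

With w = 52, supply is Qs = 301 + 11P.
At equilibrium Qd = Qs, so 345 - 11P = 301 + 11P; collecting terms, 44 = 22P and P* = 2.
Substitute back: Q* = 345 - 11(2) = 323.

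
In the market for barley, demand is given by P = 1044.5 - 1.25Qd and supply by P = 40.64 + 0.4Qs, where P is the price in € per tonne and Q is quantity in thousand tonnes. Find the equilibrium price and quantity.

P* = 284, Q* = 608.4

In direct form, Qd = 835.6 - 0.8P and Qs = -101.6 + 2.5P.
At equilibrium Qd = Qs, so 835.6 - 0.8P = -101.6 + 2.5P; collecting terms, 937.2 = 3.3P and P* = 284.
Then Q* = 835.6 - 0.8(284) = 608.4.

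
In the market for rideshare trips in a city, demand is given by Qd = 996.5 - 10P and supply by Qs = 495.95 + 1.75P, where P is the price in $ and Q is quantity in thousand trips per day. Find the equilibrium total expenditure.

Total expenditure = 24303.3

At equilibrium Qd = Qs, so 996.5 - 10P = 495.95 + 1.75P; collecting terms, 500.55 = 11.75P and P* = 42.6.
Then Q* = 996.5 - 10(42.6) = 570.5.
Total expenditure = P* × Q* = 42.6 × 570.5 = 24303.3.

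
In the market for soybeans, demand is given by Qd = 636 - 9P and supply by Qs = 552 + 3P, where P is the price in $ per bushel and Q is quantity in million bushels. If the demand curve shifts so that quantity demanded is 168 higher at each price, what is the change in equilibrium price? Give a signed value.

Equating demand and supply, 636 - 9P = 552 + 3P gives 12P = 84, so P* = 7.
Then Q* = 636 - 9(7) = 573.
After the shift, demand is Qd = 804 - 9P.
The new intersection has 252 = 12P, i.e. P = 21, Q = 615.
ΔP = 21 - 7 = 14.

ΔP = 14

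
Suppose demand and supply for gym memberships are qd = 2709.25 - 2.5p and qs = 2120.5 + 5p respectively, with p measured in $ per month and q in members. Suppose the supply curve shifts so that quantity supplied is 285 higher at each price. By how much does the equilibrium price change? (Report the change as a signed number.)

Equating demand and supply, 2709.25 - 2.5p = 2120.5 + 5p gives 7.5p = 588.75, so p* = 78.5.
From the demand curve, q* = 2709.25 - 2.5(78.5) = 2513.
After the shift, supply is qs = 2405.5 + 5p.
The new intersection has 303.75 = 7.5p, i.e. p = 40.5, q = 2608.
Δp = 40.5 - 78.5 = -38.

Δp = -38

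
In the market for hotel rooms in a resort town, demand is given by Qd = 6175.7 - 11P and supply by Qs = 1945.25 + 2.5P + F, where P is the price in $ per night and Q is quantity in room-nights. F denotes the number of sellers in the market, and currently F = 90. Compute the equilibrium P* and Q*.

P* = 306.7, Q* = 2802

With F = 90, supply is Qs = 2035.25 + 2.5P.
The market clears where 6175.7 - 11P = 2035.25 + 2.5P. Rearranging, 13.5P = 4140.45, hence P* = 306.7.
From the demand curve, Q* = 6175.7 - 11(306.7) = 2802.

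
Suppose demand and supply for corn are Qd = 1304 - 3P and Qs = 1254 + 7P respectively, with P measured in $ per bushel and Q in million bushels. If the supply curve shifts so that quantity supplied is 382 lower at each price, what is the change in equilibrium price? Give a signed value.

Equating demand and supply, 1304 - 3P = 1254 + 7P gives 10P = 50, so P* = 5.
Then Q* = 1304 - 3(5) = 1289.
After the shift, supply is Qs = 872 + 7P.
New equilibrium: 432 = 10P, so P = 43.2 and Q = 1174.4.
ΔP = 43.2 - 5 = 38.2.

ΔP = 38.2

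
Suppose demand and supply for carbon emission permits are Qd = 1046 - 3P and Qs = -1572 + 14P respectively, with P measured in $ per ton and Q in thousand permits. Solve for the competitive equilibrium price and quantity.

Equating demand and supply, 1046 - 3P = -1572 + 14P gives 17P = 2618, so P* = 154.
Plugging P* into demand: Q* = 1046 - 3(154) = 584.

P* = 154, Q* = 584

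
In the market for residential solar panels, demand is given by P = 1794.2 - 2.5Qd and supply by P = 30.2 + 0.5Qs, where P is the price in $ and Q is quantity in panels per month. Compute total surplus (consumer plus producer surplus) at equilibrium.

Inverting to quantity form: Qd = 717.68 - 0.4P and Qs = -60.4 + 2P.
The market clears where 717.68 - 0.4P = -60.4 + 2P. Rearranging, 2.4P = 778.08, hence P* = 324.2.
Then Q* = 717.68 - 0.4(324.2) = 588.
Demand choke price = 1794.2; supply choke price = 30.2. CS = ½(1794.2 - 324.2)(588) = 432180; PS = ½(324.2 - 30.2)(588) = 86436. Total surplus = 518616.

Total surplus = 518616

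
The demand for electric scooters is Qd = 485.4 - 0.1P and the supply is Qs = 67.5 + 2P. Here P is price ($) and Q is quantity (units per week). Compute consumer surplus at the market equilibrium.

Consumer surplus = 1083451.25

The market clears where 485.4 - 0.1P = 67.5 + 2P. Rearranging, 2.1P = 417.9, hence P* = 199.
From the demand curve, Q* = 485.4 - 0.1(199) = 465.5.
Demand choke price (Qd = 0): P = 485.4/0.1 = 4854. Consumer surplus = ½ × (4854 - 199) × 465.5 = 1083451.25.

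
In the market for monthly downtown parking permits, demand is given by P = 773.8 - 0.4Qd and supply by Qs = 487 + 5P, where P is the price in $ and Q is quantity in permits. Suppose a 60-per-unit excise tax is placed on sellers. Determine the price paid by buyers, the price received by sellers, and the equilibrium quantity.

P_b = 233, P_s = 173, Q = 1352

In direct form, Qd = 1934.5 - 2.5P.
Sellers keep P_s = P_b - 60 per unit, so supply in terms of the buyer price is Qs = 187 + 5P_b.
Set Qd = Qs: 1934.5 - 2.5P_b = 187 + 5P_b, so 1747.5 = 7.5P_b and P_b = 233.
Then P_s = 233 - 60 = 173 and Q = 1934.5 - 2.5(233) = 1352.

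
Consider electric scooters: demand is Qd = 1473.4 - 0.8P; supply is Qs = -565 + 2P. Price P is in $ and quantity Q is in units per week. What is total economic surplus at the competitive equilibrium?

Total surplus = 694645.875

At equilibrium Qd = Qs, so 1473.4 - 0.8P = -565 + 2P; collecting terms, 2038.4 = 2.8P and P* = 728.
Plugging P* into demand: Q* = 1473.4 - 0.8(728) = 891.
Demand choke price = 1841.75; supply choke price = 282.5. CS = ½(1841.75 - 728)(891) = 496175.625; PS = ½(728 - 282.5)(891) = 198470.25. Total surplus = 694645.875.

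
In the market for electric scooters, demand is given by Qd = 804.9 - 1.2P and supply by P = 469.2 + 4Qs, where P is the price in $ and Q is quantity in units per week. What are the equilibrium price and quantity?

P* = 636, Q* = 41.7

Rewriting in direct form: Qs = -117.3 + 0.25P.
Set Qd = Qs: 804.9 - 1.2P = -117.3 + 0.25P, so 922.2 = 1.45P and P* = 636.
Substitute back: Q* = 804.9 - 1.2(636) = 41.7.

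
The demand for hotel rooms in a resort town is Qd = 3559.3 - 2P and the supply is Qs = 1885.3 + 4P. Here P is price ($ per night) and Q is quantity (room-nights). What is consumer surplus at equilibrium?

Consumer surplus = 2251950.4225

Set Qd = Qs: 3559.3 - 2P = 1885.3 + 4P, so 1674 = 6P and P* = 279.
Substitute back: Q* = 3559.3 - 2(279) = 3001.3.
Demand choke price (Qd = 0): P = 3559.3/2 = 1779.65. Consumer surplus = ½ × (1779.65 - 279) × 3001.3 = 2251950.4225.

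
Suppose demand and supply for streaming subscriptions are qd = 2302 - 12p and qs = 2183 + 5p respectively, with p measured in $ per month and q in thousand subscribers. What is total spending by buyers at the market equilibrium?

Total spending by buyers = 15526

The market clears where 2302 - 12p = 2183 + 5p. Rearranging, 17p = 119, hence p* = 7.
From the demand curve, q* = 2302 - 12(7) = 2218.
Total spending by buyers = p* × q* = 7 × 2218 = 15526.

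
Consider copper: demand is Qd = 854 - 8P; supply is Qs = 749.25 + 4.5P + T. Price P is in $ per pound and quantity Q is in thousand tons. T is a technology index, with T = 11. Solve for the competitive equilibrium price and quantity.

With T = 11, supply is Qs = 760.25 + 4.5P.
At equilibrium Qd = Qs, so 854 - 8P = 760.25 + 4.5P; collecting terms, 93.75 = 12.5P and P* = 7.5.
Plugging P* into demand: Q* = 854 - 8(7.5) = 794.

P* = 7.5, Q* = 794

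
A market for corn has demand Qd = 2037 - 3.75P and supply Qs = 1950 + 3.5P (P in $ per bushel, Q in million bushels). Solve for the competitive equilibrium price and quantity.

P* = 12, Q* = 1992

Set Qd = Qs: 2037 - 3.75P = 1950 + 3.5P, so 87 = 7.25P and P* = 12.
Then Q* = 2037 - 3.75(12) = 1992.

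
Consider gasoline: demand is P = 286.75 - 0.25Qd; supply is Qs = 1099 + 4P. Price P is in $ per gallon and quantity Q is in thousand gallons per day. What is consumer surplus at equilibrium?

Solving each curve for Q: Qd = 1147 - 4P.
Equating demand and supply, 1147 - 4P = 1099 + 4P gives 8P = 48, so P* = 6.
Substitute back: Q* = 1147 - 4(6) = 1123.
Demand choke price (Qd = 0): P = 1147/4 = 286.75. Consumer surplus = ½ × (286.75 - 6) × 1123 = 157641.125.

Consumer surplus = 157641.125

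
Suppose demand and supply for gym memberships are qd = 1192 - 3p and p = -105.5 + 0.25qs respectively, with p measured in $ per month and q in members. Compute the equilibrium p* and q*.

Inverting to quantity form: qs = 422 + 4p.
At equilibrium qd = qs, so 1192 - 3p = 422 + 4p; collecting terms, 770 = 7p and p* = 110.
From the demand curve, q* = 1192 - 3(110) = 862.

p* = 110, q* = 862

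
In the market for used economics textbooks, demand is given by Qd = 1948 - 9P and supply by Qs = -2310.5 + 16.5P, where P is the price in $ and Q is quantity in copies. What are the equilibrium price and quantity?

At equilibrium Qd = Qs, so 1948 - 9P = -2310.5 + 16.5P; collecting terms, 4258.5 = 25.5P and P* = 167.
Plugging P* into demand: Q* = 1948 - 9(167) = 445.

P* = 167, Q* = 445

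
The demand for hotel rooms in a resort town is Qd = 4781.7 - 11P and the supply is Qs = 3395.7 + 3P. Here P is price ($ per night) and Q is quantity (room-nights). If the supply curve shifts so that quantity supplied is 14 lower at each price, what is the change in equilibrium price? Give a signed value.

ΔP = 1

Set Qd = Qs: 4781.7 - 11P = 3395.7 + 3P, so 1386 = 14P and P* = 99.
Plugging P* into demand: Q* = 4781.7 - 11(99) = 3692.7.
After the shift, supply is Qs = 3381.7 + 3P.
New equilibrium: 1400 = 14P, so P = 100 and Q = 3681.7.
ΔP = 100 - 99 = 1.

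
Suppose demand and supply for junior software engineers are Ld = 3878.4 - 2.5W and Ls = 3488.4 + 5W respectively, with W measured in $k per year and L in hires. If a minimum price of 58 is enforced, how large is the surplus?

Surplus = 45

At W = 58: Ld = 3733.4 and Ls = 3778.4.
Surplus = Ls - Ld = 3778.4 - 3733.4 = 45.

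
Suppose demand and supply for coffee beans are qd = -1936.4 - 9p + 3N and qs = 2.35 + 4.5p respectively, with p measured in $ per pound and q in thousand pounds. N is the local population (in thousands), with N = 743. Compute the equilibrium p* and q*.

With N = 743, demand is qd = 292.6 - 9p.
At equilibrium qd = qs, so 292.6 - 9p = 2.35 + 4.5p; collecting terms, 290.25 = 13.5p and p* = 21.5.
Then q* = 292.6 - 9(21.5) = 99.1.

p* = 21.5, q* = 99.1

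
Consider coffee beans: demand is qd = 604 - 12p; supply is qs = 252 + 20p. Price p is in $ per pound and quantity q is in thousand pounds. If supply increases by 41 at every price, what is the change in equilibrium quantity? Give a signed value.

At equilibrium qd = qs, so 604 - 12p = 252 + 20p; collecting terms, 352 = 32p and p* = 11.
Then q* = 604 - 12(11) = 472.
After the shift, supply is qs = 293 + 20p.
Re-solving, 32p = 311 gives p = 9.71875 and q = 487.375.
Δq = 487.375 - 472 = 15.375.

Δq = 15.375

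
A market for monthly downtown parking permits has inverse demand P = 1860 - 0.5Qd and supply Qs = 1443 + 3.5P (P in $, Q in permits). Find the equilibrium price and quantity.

Inverting to quantity form: Qd = 3720 - 2P.
Set Qd = Qs: 3720 - 2P = 1443 + 3.5P, so 2277 = 5.5P and P* = 414.
Then Q* = 3720 - 2(414) = 2892.

P* = 414, Q* = 2892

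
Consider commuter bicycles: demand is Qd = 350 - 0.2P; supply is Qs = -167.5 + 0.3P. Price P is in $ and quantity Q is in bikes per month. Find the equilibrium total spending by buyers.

Total spending by buyers = 148005

At equilibrium Qd = Qs, so 350 - 0.2P = -167.5 + 0.3P; collecting terms, 517.5 = 0.5P and P* = 1035.
From the demand curve, Q* = 350 - 0.2(1035) = 143.
Total spending by buyers = P* × Q* = 1035 × 143 = 148005.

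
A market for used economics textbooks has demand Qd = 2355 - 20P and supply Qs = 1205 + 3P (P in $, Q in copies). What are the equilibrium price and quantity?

P* = 50, Q* = 1355

Equating demand and supply, 2355 - 20P = 1205 + 3P gives 23P = 1150, so P* = 50.
Plugging P* into demand: Q* = 2355 - 20(50) = 1355.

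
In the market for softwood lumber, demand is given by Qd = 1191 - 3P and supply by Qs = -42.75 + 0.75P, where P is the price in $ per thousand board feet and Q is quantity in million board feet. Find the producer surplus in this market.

Producer surplus = 27744

The market clears where 1191 - 3P = -42.75 + 0.75P. Rearranging, 3.75P = 1233.75, hence P* = 329.
Then Q* = 1191 - 3(329) = 204.
Supply choke price (Qs = 0): P = 57. Producer surplus = ½ × (329 - 57) × 204 = 27744.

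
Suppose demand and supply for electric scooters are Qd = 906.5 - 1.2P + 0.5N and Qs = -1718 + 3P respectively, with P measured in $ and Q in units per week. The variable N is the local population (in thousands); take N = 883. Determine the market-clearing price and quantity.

P* = 730, Q* = 472

With N = 883, demand is Qd = 1348 - 1.2P.
At equilibrium Qd = Qs, so 1348 - 1.2P = -1718 + 3P; collecting terms, 3066 = 4.2P and P* = 730.
Then Q* = 1348 - 1.2(730) = 472.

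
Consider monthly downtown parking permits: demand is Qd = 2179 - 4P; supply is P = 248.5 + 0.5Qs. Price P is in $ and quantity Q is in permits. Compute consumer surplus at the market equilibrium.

Inverting to quantity form: Qs = -497 + 2P.
Set Qd = Qs: 2179 - 4P = -497 + 2P, so 2676 = 6P and P* = 446.
Then Q* = 2179 - 4(446) = 395.
Demand choke price (Qd = 0): P = 2179/4 = 544.75. Consumer surplus = ½ × (544.75 - 446) × 395 = 19503.125.

Consumer surplus = 19503.125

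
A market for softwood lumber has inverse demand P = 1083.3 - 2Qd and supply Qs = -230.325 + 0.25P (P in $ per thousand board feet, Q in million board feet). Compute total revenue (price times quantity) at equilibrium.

Total revenue = 27791.1

Inverting to quantity form: Qd = 541.65 - 0.5P.
The market clears where 541.65 - 0.5P = -230.325 + 0.25P. Rearranging, 0.75P = 771.975, hence P* = 1029.3.
Then Q* = 541.65 - 0.5(1029.3) = 27.
Total revenue = P* × Q* = 1029.3 × 27 = 27791.1.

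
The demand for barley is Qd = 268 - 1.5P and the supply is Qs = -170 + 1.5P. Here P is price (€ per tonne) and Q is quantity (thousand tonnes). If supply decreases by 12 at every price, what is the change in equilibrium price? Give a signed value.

Equating demand and supply, 268 - 1.5P = -170 + 1.5P gives 3P = 438, so P* = 146.
From the demand curve, Q* = 268 - 1.5(146) = 49.
After the shift, supply is Qs = -182 + 1.5P.
The new intersection has 450 = 3P, i.e. P = 150, Q = 43.
ΔP = 150 - 146 = 4.

ΔP = 4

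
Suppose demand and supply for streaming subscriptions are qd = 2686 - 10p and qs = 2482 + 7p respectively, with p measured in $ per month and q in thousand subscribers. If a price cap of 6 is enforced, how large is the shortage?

At p = 6: qd = 2626 and qs = 2524.
Shortage = qd - qs = 2626 - 2524 = 102.

Shortage = 102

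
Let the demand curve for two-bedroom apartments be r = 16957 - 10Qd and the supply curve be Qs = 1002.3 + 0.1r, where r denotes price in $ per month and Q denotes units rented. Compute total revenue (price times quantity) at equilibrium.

Inverting to quantity form: Qd = 1695.7 - 0.1r.
The market clears where 1695.7 - 0.1r = 1002.3 + 0.1r. Rearranging, 0.2r = 693.4, hence r* = 3467.
Plugging r* into demand: Q* = 1695.7 - 0.1(3467) = 1349.
Total revenue = r* × Q* = 3467 × 1349 = 4676983.

Total revenue = 4676983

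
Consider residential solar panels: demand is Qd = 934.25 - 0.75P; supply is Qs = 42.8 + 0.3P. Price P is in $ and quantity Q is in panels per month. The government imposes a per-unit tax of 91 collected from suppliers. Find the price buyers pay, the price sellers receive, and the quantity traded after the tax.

P_b = 875, P_s = 784, Q = 278

The tax drives a wedge P_b - P_s = 91. Substituting P_s = P_b - 91 into supply: Qs = 15.5 + 0.3P_b.
Equate demand and the shifted supply: 934.25 - 0.75P_b = 15.5 + 0.3P_b, giving 1.05P_b = 918.75, so P_b = 875.
Then P_s = 875 - 91 = 784 and Q = 934.25 - 0.75(875) = 278.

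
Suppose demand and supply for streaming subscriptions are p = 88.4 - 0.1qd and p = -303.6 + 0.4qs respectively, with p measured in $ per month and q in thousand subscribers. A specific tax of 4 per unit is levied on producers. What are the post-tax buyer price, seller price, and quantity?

p_b = 10.8, p_s = 6.8, q = 776

In direct form, qd = 884 - 10p and qs = 759 + 2.5p.
The tax drives a wedge p_b - p_s = 4. Substituting p_s = p_b - 4 into supply: qs = 749 + 2.5p_b.
Equate demand and the shifted supply: 884 - 10p_b = 749 + 2.5p_b, giving 12.5p_b = 135, so p_b = 10.8.
Then p_s = 10.8 - 4 = 6.8 and q = 884 - 10(10.8) = 776.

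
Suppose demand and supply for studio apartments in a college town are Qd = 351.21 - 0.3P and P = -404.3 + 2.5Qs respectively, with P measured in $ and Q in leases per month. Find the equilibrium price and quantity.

Inverting to quantity form: Qs = 161.72 + 0.4P.
The market clears where 351.21 - 0.3P = 161.72 + 0.4P. Rearranging, 0.7P = 189.49, hence P* = 270.7.
Substitute back: Q* = 351.21 - 0.3(270.7) = 270.

P* = 270.7, Q* = 270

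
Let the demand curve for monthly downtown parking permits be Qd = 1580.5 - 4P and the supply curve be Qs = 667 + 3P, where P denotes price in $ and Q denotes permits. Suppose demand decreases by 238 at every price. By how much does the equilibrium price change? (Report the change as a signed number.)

ΔP = -34

At equilibrium Qd = Qs, so 1580.5 - 4P = 667 + 3P; collecting terms, 913.5 = 7P and P* = 130.5.
Then Q* = 1580.5 - 4(130.5) = 1058.5.
After the shift, demand is Qd = 1342.5 - 4P.
The new intersection has 675.5 = 7P, i.e. P = 96.5, Q = 956.5.
ΔP = 96.5 - 130.5 = -34.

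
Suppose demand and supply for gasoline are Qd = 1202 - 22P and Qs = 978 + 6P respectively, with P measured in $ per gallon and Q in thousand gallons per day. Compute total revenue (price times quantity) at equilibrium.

Total revenue = 8208

Set Qd = Qs: 1202 - 22P = 978 + 6P, so 224 = 28P and P* = 8.
From the demand curve, Q* = 1202 - 22(8) = 1026.
Total revenue = P* × Q* = 8 × 1026 = 8208.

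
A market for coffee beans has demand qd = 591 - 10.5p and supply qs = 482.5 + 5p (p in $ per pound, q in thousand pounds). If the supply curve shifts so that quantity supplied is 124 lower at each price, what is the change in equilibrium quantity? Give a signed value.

At equilibrium qd = qs, so 591 - 10.5p = 482.5 + 5p; collecting terms, 108.5 = 15.5p and p* = 7.
Substitute back: q* = 591 - 10.5(7) = 517.5.
After the shift, supply is qs = 358.5 + 5p.
The new intersection has 232.5 = 15.5p, i.e. p = 15, q = 433.5.
Δq = 433.5 - 517.5 = -84.

Δq = -84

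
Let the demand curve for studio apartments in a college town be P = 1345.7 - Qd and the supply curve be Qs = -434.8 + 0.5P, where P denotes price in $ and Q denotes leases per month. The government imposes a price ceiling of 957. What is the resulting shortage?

Shortage = 345

Rewriting in direct form: Qd = 1345.7 - P.
With P fixed at 957, quantity demanded is 388.7 and quantity supplied is 43.7.
Shortage = Qd - Qs = 388.7 - 43.7 = 345.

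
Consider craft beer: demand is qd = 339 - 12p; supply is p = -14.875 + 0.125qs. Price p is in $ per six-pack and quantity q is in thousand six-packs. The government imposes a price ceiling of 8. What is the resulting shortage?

Shortage = 60

Solving each curve for q: qs = 119 + 8p.
Evaluating both curves at the ceiling price 8 gives qd = 243, qs = 183.
Shortage = qd - qs = 243 - 183 = 60.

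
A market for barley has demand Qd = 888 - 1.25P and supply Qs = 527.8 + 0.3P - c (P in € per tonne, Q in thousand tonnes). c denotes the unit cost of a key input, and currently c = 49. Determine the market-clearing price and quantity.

With c = 49, supply is Qs = 478.8 + 0.3P.
Equating demand and supply, 888 - 1.25P = 478.8 + 0.3P gives 1.55P = 409.2, so P* = 264.
Substitute back: Q* = 888 - 1.25(264) = 558.

P* = 264, Q* = 558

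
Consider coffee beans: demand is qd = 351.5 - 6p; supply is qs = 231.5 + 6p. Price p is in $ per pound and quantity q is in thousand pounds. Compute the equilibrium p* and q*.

At equilibrium qd = qs, so 351.5 - 6p = 231.5 + 6p; collecting terms, 120 = 12p and p* = 10.
Plugging p* into demand: q* = 351.5 - 6(10) = 291.5.

p* = 10, q* = 291.5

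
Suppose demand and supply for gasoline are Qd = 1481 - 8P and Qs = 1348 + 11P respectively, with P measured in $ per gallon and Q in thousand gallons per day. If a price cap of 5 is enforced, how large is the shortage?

Shortage = 38

Evaluating both curves at the ceiling price 5 gives Qd = 1441, Qs = 1403.
Shortage = Qd - Qs = 1441 - 1403 = 38.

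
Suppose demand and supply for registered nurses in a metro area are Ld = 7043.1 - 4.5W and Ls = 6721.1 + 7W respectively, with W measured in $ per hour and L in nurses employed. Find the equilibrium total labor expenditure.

The market clears where 7043.1 - 4.5W = 6721.1 + 7W. Rearranging, 11.5W = 322, hence W* = 28.
Substitute back: L* = 7043.1 - 4.5(28) = 6917.1.
Total labor expenditure = W* × L* = 28 × 6917.1 = 193678.8.

Total labor expenditure = 193678.8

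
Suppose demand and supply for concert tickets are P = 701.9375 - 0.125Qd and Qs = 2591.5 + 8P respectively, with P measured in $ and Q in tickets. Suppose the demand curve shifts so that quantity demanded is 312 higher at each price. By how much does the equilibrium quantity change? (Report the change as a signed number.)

Rewriting in direct form: Qd = 5615.5 - 8P.
At equilibrium Qd = Qs, so 5615.5 - 8P = 2591.5 + 8P; collecting terms, 3024 = 16P and P* = 189.
Then Q* = 5615.5 - 8(189) = 4103.5.
After the shift, demand is Qd = 5927.5 - 8P.
Re-solving, 16P = 3336 gives P = 208.5 and Q = 4259.5.
ΔQ = 4259.5 - 4103.5 = 156.

ΔQ = 156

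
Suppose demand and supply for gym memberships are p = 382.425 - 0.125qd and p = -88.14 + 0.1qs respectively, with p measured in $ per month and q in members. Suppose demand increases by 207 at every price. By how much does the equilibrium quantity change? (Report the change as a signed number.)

Δq = 115

Rewriting in direct form: qd = 3059.4 - 8p and qs = 881.4 + 10p.
Equating demand and supply, 3059.4 - 8p = 881.4 + 10p gives 18p = 2178, so p* = 121.
From the demand curve, q* = 3059.4 - 8(121) = 2091.4.
After the shift, demand is qd = 3266.4 - 8p.
Re-solving, 18p = 2385 gives p = 132.5 and q = 2206.4.
Δq = 2206.4 - 2091.4 = 115.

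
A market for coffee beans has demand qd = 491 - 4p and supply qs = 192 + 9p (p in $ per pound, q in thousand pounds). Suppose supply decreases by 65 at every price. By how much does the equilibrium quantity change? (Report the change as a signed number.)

At equilibrium qd = qs, so 491 - 4p = 192 + 9p; collecting terms, 299 = 13p and p* = 23.
Then q* = 491 - 4(23) = 399.
After the shift, supply is qs = 127 + 9p.
Re-solving, 13p = 364 gives p = 28 and q = 379.
Δq = 379 - 399 = -20.

Δq = -20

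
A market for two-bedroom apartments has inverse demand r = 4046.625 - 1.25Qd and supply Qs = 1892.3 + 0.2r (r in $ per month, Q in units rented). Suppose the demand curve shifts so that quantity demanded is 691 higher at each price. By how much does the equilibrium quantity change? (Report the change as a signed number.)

In direct form, Qd = 3237.3 - 0.8r.
At equilibrium Qd = Qs, so 3237.3 - 0.8r = 1892.3 + 0.2r; collecting terms, 1345 = r and r* = 1345.
Plugging r* into demand: Q* = 3237.3 - 0.8(1345) = 2161.3.
After the shift, demand is Qd = 3928.3 - 0.8r.
New equilibrium: 2036 = r, so r = 2036 and Q = 2299.5.
ΔQ = 2299.5 - 2161.3 = 138.2.

ΔQ = 138.2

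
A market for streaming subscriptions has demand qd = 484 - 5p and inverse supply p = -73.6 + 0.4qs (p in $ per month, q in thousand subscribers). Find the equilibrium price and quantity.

p* = 40, q* = 284

Rewriting in direct form: qs = 184 + 2.5p.
Equating demand and supply, 484 - 5p = 184 + 2.5p gives 7.5p = 300, so p* = 40.
Substitute back: q* = 484 - 5(40) = 284.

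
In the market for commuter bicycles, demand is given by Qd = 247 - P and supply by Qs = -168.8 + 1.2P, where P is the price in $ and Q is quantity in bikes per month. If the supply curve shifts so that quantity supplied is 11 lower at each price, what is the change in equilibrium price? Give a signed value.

ΔP = 5

The market clears where 247 - P = -168.8 + 1.2P. Rearranging, 2.2P = 415.8, hence P* = 189.
Then Q* = 247 - 189 = 58.
After the shift, supply is Qs = -179.8 + 1.2P.
Re-solving, 2.2P = 426.8 gives P = 194 and Q = 53.
ΔP = 194 - 189 = 5.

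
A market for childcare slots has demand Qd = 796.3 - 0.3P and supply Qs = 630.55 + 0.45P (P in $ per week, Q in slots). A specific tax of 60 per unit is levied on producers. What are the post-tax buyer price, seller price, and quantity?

P_b = 257, P_s = 197, Q = 719.2

With a tax of 60 on producers, they supply based on the net price P_s = P_b - 60, so Qs = 603.55 + 0.45P_b.
Set Qd = Qs: 796.3 - 0.3P_b = 603.55 + 0.45P_b, so 192.75 = 0.75P_b and P_b = 257.
So P_s = 197 and the quantity traded is Q = 796.3 - 0.3(257) = 719.2.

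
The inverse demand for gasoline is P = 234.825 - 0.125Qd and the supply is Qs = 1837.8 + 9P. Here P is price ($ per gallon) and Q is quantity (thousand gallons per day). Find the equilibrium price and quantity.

P* = 2.4, Q* = 1859.4

In direct form, Qd = 1878.6 - 8P.
At equilibrium Qd = Qs, so 1878.6 - 8P = 1837.8 + 9P; collecting terms, 40.8 = 17P and P* = 2.4.
From the demand curve, Q* = 1878.6 - 8(2.4) = 1859.4.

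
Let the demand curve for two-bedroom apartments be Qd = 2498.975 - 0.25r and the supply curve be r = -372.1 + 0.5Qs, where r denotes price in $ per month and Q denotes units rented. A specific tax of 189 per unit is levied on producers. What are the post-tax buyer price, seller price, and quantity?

Rewriting in direct form: Qs = 744.2 + 2r.
With a tax of 189 on producers, they supply based on the net price r_s = r_b - 189, so Qs = 366.2 + 2r_b.
Market clearing requires 2498.975 - 0.25r_b = 366.2 + 2r_b; hence 2132.775 = 2.25r_b and r_b = 947.9.
Then r_s = 947.9 - 189 = 758.9 and Q = 2498.975 - 0.25(947.9) = 2262.

r_b = 947.9, r_s = 758.9, Q = 2262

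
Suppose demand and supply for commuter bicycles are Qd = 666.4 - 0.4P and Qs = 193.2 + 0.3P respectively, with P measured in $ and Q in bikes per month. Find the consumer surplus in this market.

Consumer surplus = 196020

The market clears where 666.4 - 0.4P = 193.2 + 0.3P. Rearranging, 0.7P = 473.2, hence P* = 676.
From the demand curve, Q* = 666.4 - 0.4(676) = 396.
Demand choke price (Qd = 0): P = 666.4/0.4 = 1666. Consumer surplus = ½ × (1666 - 676) × 396 = 196020.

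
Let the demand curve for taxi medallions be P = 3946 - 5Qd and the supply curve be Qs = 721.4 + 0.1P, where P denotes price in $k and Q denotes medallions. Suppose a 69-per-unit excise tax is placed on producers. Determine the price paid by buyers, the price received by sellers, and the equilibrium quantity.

P_b = 249, P_s = 180, Q = 739.4

Inverting to quantity form: Qd = 789.2 - 0.2P.
With a tax of 69 on producers, they supply based on the net price P_s = P_b - 69, so Qs = 714.5 + 0.1P_b.
Equate demand and the shifted supply: 789.2 - 0.2P_b = 714.5 + 0.1P_b, giving 0.3P_b = 74.7, so P_b = 249.
So P_s = 180 and the quantity traded is Q = 789.2 - 0.2(249) = 739.4.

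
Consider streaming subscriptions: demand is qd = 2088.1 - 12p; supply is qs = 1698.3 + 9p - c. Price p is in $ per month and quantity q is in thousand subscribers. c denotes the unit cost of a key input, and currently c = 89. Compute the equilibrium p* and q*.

p* = 22.8, q* = 1814.5

With c = 89, supply is qs = 1609.3 + 9p.
The market clears where 2088.1 - 12p = 1609.3 + 9p. Rearranging, 21p = 478.8, hence p* = 22.8.
Plugging p* into demand: q* = 2088.1 - 12(22.8) = 1814.5.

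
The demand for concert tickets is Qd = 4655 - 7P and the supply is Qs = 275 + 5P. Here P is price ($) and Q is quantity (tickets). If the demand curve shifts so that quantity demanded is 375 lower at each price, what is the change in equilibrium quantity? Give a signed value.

ΔQ = -156.25

The market clears where 4655 - 7P = 275 + 5P. Rearranging, 12P = 4380, hence P* = 365.
From the demand curve, Q* = 4655 - 7(365) = 2100.
After the shift, demand is Qd = 4280 - 7P.
New equilibrium: 4005 = 12P, so P = 333.75 and Q = 1943.75.
ΔQ = 1943.75 - 2100 = -156.25.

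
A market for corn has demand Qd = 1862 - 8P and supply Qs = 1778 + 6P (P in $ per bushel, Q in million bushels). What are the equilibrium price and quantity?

The market clears where 1862 - 8P = 1778 + 6P. Rearranging, 14P = 84, hence P* = 6.
Substitute back: Q* = 1862 - 8(6) = 1814.

P* = 6, Q* = 1814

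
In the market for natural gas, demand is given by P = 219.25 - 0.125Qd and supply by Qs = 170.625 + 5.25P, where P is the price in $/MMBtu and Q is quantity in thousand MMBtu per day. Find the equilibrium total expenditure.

Solving each curve for Q: Qd = 1754 - 8P.
At equilibrium Qd = Qs, so 1754 - 8P = 170.625 + 5.25P; collecting terms, 1583.375 = 13.25P and P* = 119.5.
Then Q* = 1754 - 8(119.5) = 798.
Total expenditure = P* × Q* = 119.5 × 798 = 95361.

Total expenditure = 95361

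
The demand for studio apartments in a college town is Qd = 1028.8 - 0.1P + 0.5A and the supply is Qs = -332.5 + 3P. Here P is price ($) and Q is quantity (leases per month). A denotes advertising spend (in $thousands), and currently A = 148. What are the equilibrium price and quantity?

With A = 148, demand is Qd = 1102.8 - 0.1P.
Set Qd = Qs: 1102.8 - 0.1P = -332.5 + 3P, so 1435.3 = 3.1P and P* = 463.
Substitute back: Q* = 1102.8 - 0.1(463) = 1056.5.

P* = 463, Q* = 1056.5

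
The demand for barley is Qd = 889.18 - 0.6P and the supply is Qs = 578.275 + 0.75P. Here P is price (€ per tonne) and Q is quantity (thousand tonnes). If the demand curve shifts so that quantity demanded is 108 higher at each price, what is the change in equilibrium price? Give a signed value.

ΔP = 80

At equilibrium Qd = Qs, so 889.18 - 0.6P = 578.275 + 0.75P; collecting terms, 310.905 = 1.35P and P* = 230.3.
Substitute back: Q* = 889.18 - 0.6(230.3) = 751.
After the shift, demand is Qd = 997.18 - 0.6P.
Re-solving, 1.35P = 418.905 gives P = 310.3 and Q = 811.
ΔP = 310.3 - 230.3 = 80.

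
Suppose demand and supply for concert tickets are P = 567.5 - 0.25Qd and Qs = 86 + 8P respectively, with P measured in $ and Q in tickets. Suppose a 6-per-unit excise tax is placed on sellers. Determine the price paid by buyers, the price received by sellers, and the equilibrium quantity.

P_b = 186, P_s = 180, Q = 1526

Rewriting in direct form: Qd = 2270 - 4P.
Sellers keep P_s = P_b - 6 per unit, so supply in terms of the buyer price is Qs = 38 + 8P_b.
Set Qd = Qs: 2270 - 4P_b = 38 + 8P_b, so 2232 = 12P_b and P_b = 186.
So P_s = 180 and the quantity traded is Q = 2270 - 4(186) = 1526.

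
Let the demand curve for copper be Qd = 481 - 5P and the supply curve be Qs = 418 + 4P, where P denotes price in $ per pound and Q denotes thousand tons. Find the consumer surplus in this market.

Consumer surplus = 19891.6

At equilibrium Qd = Qs, so 481 - 5P = 418 + 4P; collecting terms, 63 = 9P and P* = 7.
Then Q* = 481 - 5(7) = 446.
Demand choke price (Qd = 0): P = 481/5 = 96.2. Consumer surplus = ½ × (96.2 - 7) × 446 = 19891.6.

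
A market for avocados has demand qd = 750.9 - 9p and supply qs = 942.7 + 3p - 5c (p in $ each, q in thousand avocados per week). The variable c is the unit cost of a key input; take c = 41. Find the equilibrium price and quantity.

p* = 1.1, q* = 741

With c = 41, supply is qs = 737.7 + 3p.
At equilibrium qd = qs, so 750.9 - 9p = 737.7 + 3p; collecting terms, 13.2 = 12p and p* = 1.1.
From the demand curve, q* = 750.9 - 9(1.1) = 741.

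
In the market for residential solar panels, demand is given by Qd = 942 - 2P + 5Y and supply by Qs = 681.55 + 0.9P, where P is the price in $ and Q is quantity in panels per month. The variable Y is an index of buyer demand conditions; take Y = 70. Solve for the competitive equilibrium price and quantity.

With Y = 70, demand is Qd = 1292 - 2P.
At equilibrium Qd = Qs, so 1292 - 2P = 681.55 + 0.9P; collecting terms, 610.45 = 2.9P and P* = 210.5.
Then Q* = 1292 - 2(210.5) = 871.

P* = 210.5, Q* = 871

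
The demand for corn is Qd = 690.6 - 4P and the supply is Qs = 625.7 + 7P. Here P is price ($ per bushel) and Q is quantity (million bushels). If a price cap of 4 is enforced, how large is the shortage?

Evaluating both curves at the ceiling price 4 gives Qd = 674.6, Qs = 653.7.
Shortage = Qd - Qs = 674.6 - 653.7 = 20.9.

Shortage = 20.9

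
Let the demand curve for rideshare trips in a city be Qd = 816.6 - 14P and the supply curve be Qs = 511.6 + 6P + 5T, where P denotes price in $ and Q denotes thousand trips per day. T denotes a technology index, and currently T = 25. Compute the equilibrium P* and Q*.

P* = 9, Q* = 690.6

With T = 25, supply is Qs = 636.6 + 6P.
Equating demand and supply, 816.6 - 14P = 636.6 + 6P gives 20P = 180, so P* = 9.
Plugging P* into demand: Q* = 816.6 - 14(9) = 690.6.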